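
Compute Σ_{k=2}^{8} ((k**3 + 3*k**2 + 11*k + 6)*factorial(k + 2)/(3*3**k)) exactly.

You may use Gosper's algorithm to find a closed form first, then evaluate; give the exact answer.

Step 1: r(k) = (k**4 + 9*k**3 + 38*k**2 + 81*k + 63)/(3*(k**3 + 3*k**2 + 11*k + 6)).
Factor: A=k/3 + 1; B=1; C=k**3 + 3*k**2 + 11*k + 6.
Set up (k/3 + 1)·f(k+1) − (1)·f(k) − (k**3 + 3*k**2 + 11*k + 6) = 0.
d = 2 from the (1,0,3) case.
Coefficient equations give f(k) = 3*(k**2 + k + 3).
R(k) = B(k−1)·f(k)/C(k) = 3*(k**2 + k + 3)/(k**3 + 3*k**2 + 11*k + 6); s_k = R·t_k = (k**2 + k + 3)*factorial(k + 2)/3**k.
Verify: (k**3 + 3*k**2 + 11*k + 6)*factorial(k + 2)/(3*3**k) matches t_k.
Σ_(k=2)^(8) t_k = s_(9) − s_(2) = 15276800/81 − (24) = 15274856/81.

Σ = 15274856/81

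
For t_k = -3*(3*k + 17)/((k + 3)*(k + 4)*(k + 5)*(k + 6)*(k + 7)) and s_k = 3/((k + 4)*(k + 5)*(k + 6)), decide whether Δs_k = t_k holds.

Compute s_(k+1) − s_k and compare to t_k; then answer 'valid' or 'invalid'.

s_(k+1) = 3/((k + 5)*(k + 6)*(k + 7))
s_(k+1) − s_k = -9/((k + 4)*(k + 5)*(k + 6)*(k + 7))
(s_(k+1) − s_k) − t_k = 24/((k + 3)*(k + 4)*(k + 5)*(k + 6)*(k + 7))

Invalid: residual 24/(k**5 + 25*k**4 + 245*k**3 + 1175*k**2 + 2754*k + 2520) ≠ 0.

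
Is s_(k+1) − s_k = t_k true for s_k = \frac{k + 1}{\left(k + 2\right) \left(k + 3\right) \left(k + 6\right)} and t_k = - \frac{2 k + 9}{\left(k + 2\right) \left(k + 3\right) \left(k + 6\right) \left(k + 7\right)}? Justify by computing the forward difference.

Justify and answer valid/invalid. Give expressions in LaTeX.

s_(k+1) = (k + 2)/((k + 3)*(k + 4)*(k + 7))
s_(k+1) − s_k = (-2*k**2 - 11*k - 4)/(k**5 + 22*k**4 + 185*k**3 + 740*k**2 + 1404*k + 1008)
(s_(k+1) − s_k) − t_k = 2*(3*k + 16)/(k**5 + 22*k**4 + 185*k**3 + 740*k**2 + 1404*k + 1008)

Invalid: residual \frac{2 \left(3 k + 16\right)}{k^{5} + 22 k^{4} + 185 k^{3} + 740 k^{2} + 1404 k + 1008} ≠ 0.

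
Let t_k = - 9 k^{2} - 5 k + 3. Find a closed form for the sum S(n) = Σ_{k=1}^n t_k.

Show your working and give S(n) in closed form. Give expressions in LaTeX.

S(n) = n \left(- 3 n^{2} - 7 n - 1\right)

The ratio is (9*k**2 + 23*k + 11)/(9*k**2 + 5*k - 3).
Gosper form: A/B · C(k+1)/C(k) with A=1, B=1, C=k**2 + 5*k/9 - 1/3.
Solve (1)·f(k+1) − (1)·f(k) = k**2 + 5*k/9 - 1/3.
deg f ≤ 3 (via 0,0,2).
Match coefficients ⇒ f(k) = k*(3*k**2 - 2*k - 4)/9.
Then R = B(k−1)f/C = k*(3*k**2 - 2*k - 4)/(9*k**2 + 5*k - 3), so s_k = R(k)·t_k = k*(-3*k**2 + 2*k + 4).
Δs = -9*k**2 - 5*k + 3, as required.
s_(n+1) = -3*n**3 - 7*n**2 - n + 3 and s_(1) = 3, so S(n) = n*(-3*n**2 - 7*n - 1).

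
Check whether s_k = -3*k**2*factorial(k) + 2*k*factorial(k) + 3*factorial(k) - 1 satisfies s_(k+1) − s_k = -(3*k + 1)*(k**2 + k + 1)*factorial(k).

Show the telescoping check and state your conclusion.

s_(k+1) = -3*k**3*factorial(k) - 7*k**2*factorial(k) - 2*k*factorial(k) + 2*factorial(k) - 1
s_(k+1) − s_k = -(3*k + 1)*(k**2 + k + 1)*factorial(k)
(s_(k+1) − s_k) − t_k = 0

Valid — Δs_k = t_k.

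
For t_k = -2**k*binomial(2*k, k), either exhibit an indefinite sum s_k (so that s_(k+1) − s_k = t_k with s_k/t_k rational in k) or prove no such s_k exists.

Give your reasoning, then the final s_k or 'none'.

t_(k+1)/t_k = 4*(2*k + 1)/(k + 1).
Factor: A=8*k + 4; B=k + 1; C=1.
Key eq: (8*k + 4)·f(k+1) = (k)·f(k) + (1).
deg f ≤ -1 (via 1,1,0).
deg f ≤ -1 is impossible — no certificate.

none (Gosper's algorithm certifies no s_k)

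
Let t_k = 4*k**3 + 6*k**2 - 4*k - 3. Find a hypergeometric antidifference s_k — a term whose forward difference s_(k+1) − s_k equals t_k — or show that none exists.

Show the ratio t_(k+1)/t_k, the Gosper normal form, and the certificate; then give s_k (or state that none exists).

s_k = k**2*(k**2 - 4)

The ratio is (4*k**3 + 18*k**2 + 20*k + 3)/(4*k**3 + 6*k**2 - 4*k - 3).
Normal form (A,B,C) = (1, 1, k**3 + 3*k**2/2 - k - 3/4).
Set up (1)·f(k+1) − (1)·f(k) − (k**3 + 3*k**2/2 - k - 3/4) = 0.
Bound: deg f ≤ 4.
Match coefficients ⇒ f(k) = k**2*(k - 2)*(k + 2)/4.
Then R = B(k−1)f/C = k**2*(k - 2)*(k + 2)/((2*k + 1)*(2*k**2 + 2*k - 3)), so s_k = R(k)·t_k = k**2*(k**2 - 4).
Verify: 4*k**3 + 6*k**2 - 4*k - 3 matches t_k.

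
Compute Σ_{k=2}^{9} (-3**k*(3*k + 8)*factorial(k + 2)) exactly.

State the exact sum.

Compute t_(k+1)/t_k: get 3*(k + 3)*(3*k + 11)/(3*k + 8).
Take A(k)=3*k + 9, B(k)=1, C(k)=k + 8/3.
Solve (3*k + 9)·f(k+1) − (1)·f(k) = k + 8/3.
deg f ≤ 0 (via 1,0,1).
Solve for f: f(k) = 1/3 (degree 0 ≤ 0).
R(k) = B(k−1)·f(k)/C(k) = 1/(3*k + 8); s_k = R·t_k = -3**k*factorial(k + 2).
Check: Δs_k = -3**k*(3*k + 8)*factorial(k + 2). ✓
Telescoping: Σ = s_(10) − s_(2) = -28284565478400 − (-216) = -28284565478184.

Σ = -28284565478184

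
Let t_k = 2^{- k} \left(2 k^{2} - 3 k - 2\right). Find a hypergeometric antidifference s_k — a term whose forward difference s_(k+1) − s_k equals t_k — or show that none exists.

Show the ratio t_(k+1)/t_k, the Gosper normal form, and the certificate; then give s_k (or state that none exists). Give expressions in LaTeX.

s_k = 2^{1 - k} \left(- 2 k^{2} - k - 1\right)

Step 1: r(k) = (2*k**2 + k - 3)/(2*(2*k**2 - 3*k - 2)).
Normal form (A,B,C) = (1/2, 1, k**2 - 3*k/2 - 1).
Set up (1/2)·f(k+1) − (1)·f(k) − (k**2 - 3*k/2 - 1) = 0.
d = 2 from the (0,0,2) case.
A polynomial solution: f(k) = -2*k**2 - k - 1.
Then R = B(k−1)f/C = -2*(2*k**2 + k + 1)/((k - 2)*(2*k + 1)), so s_k = R(k)·t_k = 2**(1 - k)*(-2*k**2 - k - 1).
Check: Δs_k = (2*k**2 - 3*k - 2)/2**k. ✓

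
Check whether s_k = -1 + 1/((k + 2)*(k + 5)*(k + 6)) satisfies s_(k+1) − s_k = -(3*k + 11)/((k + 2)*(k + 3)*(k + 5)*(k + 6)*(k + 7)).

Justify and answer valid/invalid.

Valid: the claim telescopes to t_k.

s_(k+1) = -1 + 1/((k + 3)*(k + 6)*(k + 7))
s_(k+1) − s_k = ((k + 2)*(k + 5) - (k + 3)*(k + 7))/((k + 2)*(k + 3)*(k + 5)*(k + 6)*(k + 7))
(s_(k+1) − s_k) − t_k = 0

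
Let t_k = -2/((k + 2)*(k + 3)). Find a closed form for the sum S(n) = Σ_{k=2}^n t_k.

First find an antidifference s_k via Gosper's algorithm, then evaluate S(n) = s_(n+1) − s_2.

S(n) = (1 - n)/(2*(n + 3))

t_(k+1)/t_k = (k + 2)/(k + 4).
Take A(k)=k + 2, B(k)=k + 4, C(k)=1.
Need (k + 2)·f(k+1) − (k + 3)·f(k) = 1.
Bound: deg f ≤ 1.
Solving with deg f ≤ 1: f(k) = k/2.
Then R = B(k−1)f/C = k*(k + 3)/2, so s_k = R(k)·t_k = -k/(k + 2).
Verify: -2/(k**2 + 5*k + 6) matches t_k.
s_(n+1) = (-n - 1)/(n + 3) and s_(2) = -1/2, so S(n) = (1 - n)/(2*(n + 3)).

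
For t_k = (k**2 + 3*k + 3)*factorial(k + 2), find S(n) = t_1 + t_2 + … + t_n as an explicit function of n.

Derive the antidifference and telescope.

t_(k+1)/t_k = (k + 3)*(3*k + (k + 1)**2 + 6)/(k**2 + 3*k + 3).
So A=k + 3 and B=1, with C=k**2 + 3*k + 3.
Solve (k + 3)·f(k+1) − (1)·f(k) = k**2 + 3*k + 3.
deg f ≤ 1 (via 1,0,2).
A polynomial solution: f(k) = k.
Then R = B(k−1)f/C = k/(k**2 + 3*k + 3), so s_k = R(k)·t_k = k*factorial(k + 2).
Verify: (k**2 + 3*k + 3)*factorial(k + 2) matches t_k.
s_(n+1) = (n + 1)*factorial(n + 3) and s_(1) = 6, so S(n) = n*factorial(n + 3) + factorial(n + 3) - 6.

S(n) = n*factorial(n + 3) + factorial(n + 3) - 6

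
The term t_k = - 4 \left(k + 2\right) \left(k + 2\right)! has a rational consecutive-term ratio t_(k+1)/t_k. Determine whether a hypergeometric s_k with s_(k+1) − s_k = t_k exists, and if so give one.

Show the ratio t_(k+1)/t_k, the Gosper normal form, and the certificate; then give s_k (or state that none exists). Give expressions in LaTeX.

The ratio is (k + 3)**2/(k + 2).
So A=k + 3 and B=1, with C=k + 2.
Solve (k + 3)·f(k+1) − (1)·f(k) = k + 2.
d = 0 from the (1,0,1) case.
A polynomial solution: f(k) = 1.
Get s_k = R·t_k = -4*factorial(k + 2) with R(k) = B(k−1)f(k)/C(k) = 1/(k + 2).
Δs = -4*(k + 2)*factorial(k + 2), as required.

s_k = - 4 \left(k + 2\right)!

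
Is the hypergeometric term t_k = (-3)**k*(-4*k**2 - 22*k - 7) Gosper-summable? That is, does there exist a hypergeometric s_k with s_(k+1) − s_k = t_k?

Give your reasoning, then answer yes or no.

Step 1: r(k) = 3*(-4*k**2 - 30*k - 33)/(4*k**2 + 22*k + 7).
Gosper form: A/B · C(k+1)/C(k) with A=-3, B=1, C=k**2 + 11*k/2 + 7/4.
Key eq: (-3)·f(k+1) = (1)·f(k) + (k**2 + 11*k/2 + 7/4).
Bound: deg f ≤ 2.
Match coefficients ⇒ f(k) = -(k**2 + 4*k - 2)/4.
R(k) = B(k−1)·f(k)/C(k) = -(k**2 + 4*k - 2)/(4*k**2 + 22*k + 7); s_k = R·t_k = (-3)**k*(k**2 + 4*k - 2).
Verify: (-3)**k*(-4*k**2 - 22*k - 7) matches t_k.

Yes. s_k = (-3)**k*(k**2 + 4*k - 2).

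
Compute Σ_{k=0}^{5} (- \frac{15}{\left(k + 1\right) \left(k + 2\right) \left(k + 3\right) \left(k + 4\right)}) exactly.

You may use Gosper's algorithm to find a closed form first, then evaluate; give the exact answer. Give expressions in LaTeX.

t_(k+1)/t_k = (k + 1)/(k + 5).
A = k + 1, B = k + 5, C = 1.
Solve (k + 1)·f(k+1) − (k + 4)·f(k) = 1.
Bound: deg f ≤ 3.
A polynomial solution: f(k) = k*(k**2 + 6*k + 11)/18.
Then R = B(k−1)f/C = k*(k + 4)*(k**2 + 6*k + 11)/18, so s_k = R(k)·t_k = 5*k*(-k**2 - 6*k - 11)/(6*(k + 1)*(k + 2)*(k + 3)).
Δs = -15/(k**4 + 10*k**3 + 35*k**2 + 50*k + 24), as required.
Telescoping: Σ = s_(6) − s_(0) = -415/504 − (0) = -415/504.

Σ = -415/504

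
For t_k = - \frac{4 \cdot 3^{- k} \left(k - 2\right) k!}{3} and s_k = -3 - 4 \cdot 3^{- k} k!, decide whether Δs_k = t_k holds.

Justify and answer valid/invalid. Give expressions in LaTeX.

valid (s_(k+1) − s_k reduces to t_k)

s_(k+1) = -(9*3**k + 4*k*factorial(k) + 4*factorial(k))/(3*3**k)
s_(k+1) − s_k = -4*(k - 2)*factorial(k)/(3*3**k)
(s_(k+1) − s_k) − t_k = 0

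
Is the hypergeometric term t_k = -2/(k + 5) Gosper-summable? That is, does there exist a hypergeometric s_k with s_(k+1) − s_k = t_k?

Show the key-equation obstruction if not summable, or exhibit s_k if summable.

Compute t_(k+1)/t_k: get (k + 5)/(k + 6).
So A=k + 5 and B=k + 6, with C=1.
f must satisfy (k + 5)·f(k+1) − (k + 5)·f(k) = 1.
d = 0 from the (1,1,0) case.
Generic f = c0 gives residual -1; -1 = 0 cannot hold, so t_k is not Gosper-summable.

No; the coefficient equations for f are inconsistent.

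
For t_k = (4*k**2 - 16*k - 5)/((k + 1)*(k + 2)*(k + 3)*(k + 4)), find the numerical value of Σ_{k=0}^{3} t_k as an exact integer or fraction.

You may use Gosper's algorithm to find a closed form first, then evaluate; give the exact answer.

t_(k+1)/t_k = (k + 1)*(16*k - 4*(k + 1)**2 + 21)/((k + 5)*(-4*k**2 + 16*k + 5)).
Gosper form: A/B · C(k+1)/C(k) with A=k + 1, B=k + 5, C=k**2 - 4*k - 5/4.
Set up (k + 1)·f(k+1) − (k + 4)·f(k) − (k**2 - 4*k - 5/4) = 0.
Degrees (1,1,2) ⇒ d ≤ 3.
Solving with deg f ≤ 3: f(k) = -k*(k**2 + 30*k - 1)/24.
So s_k = (B(k−1)f/C)·t_k = (-k*(k + 4)*(k**2 + 30*k - 1)/(6*(4*k**2 - 16*k - 5)))·t_k = k*(-k**2 - 30*k + 1)/(6*(k + 1)*(k + 2)*(k + 3)).
Check: Δs_k = (4*k**2 - 16*k - 5)/(k**4 + 10*k**3 + 35*k**2 + 50*k + 24). ✓
Evaluate s at k=4 and k=0: -3/7 and 0; difference -3/7.

Σ = -3/7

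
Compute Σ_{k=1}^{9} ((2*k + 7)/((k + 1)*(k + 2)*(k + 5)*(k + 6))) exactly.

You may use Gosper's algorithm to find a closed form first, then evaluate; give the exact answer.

Σ = 17/220

Compute t_(k+1)/t_k: get (k + 1)*(k + 5)*(2*k + 9)/((k + 3)*(k + 7)*(2*k + 7)).
Normal form (A,B,C) = (k + 1, k + 7, k**3 + 21*k**2/2 + 73*k/2 + 42).
Key eq: (k + 1)·f(k+1) = (k + 6)·f(k) + (k**3 + 21*k**2/2 + 73*k/2 + 42).
Bound: deg f ≤ 5.
Solving with deg f ≤ 5: f(k) = k*(k + 2)*(k + 3)*(k + 4)*(k + 6)/10.
Certificate R = B(k−1)f/C = k*(k + 2)*(k + 6)**2/(5*(2*k + 7)) gives s_k = k*(k + 6)/(5*(k**2 + 6*k + 5)).
Δs = (2*k + 7)/(k**4 + 14*k**3 + 65*k**2 + 112*k + 60), as required.
Σ_(k=1)^(9) t_k = s_(10) − s_(1) = 32/165 − (7/60) = 17/220.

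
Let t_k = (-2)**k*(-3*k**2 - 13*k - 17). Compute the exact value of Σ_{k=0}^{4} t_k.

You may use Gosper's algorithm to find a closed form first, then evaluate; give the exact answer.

Σ = -1379

Ratio r(k) = 2*(-3*k**2 - 19*k - 33)/(3*k**2 + 13*k + 17).
Take A(k)=-2, B(k)=1, C(k)=k**2 + 13*k/3 + 17/3.
f must satisfy (-2)·f(k+1) − (1)·f(k) = k**2 + 13*k/3 + 17/3.
deg f ≤ 2 (via 0,0,2).
Solving with deg f ≤ 2: f(k) = -(k**2 + 3*k + 3)/3.
R(k) = B(k−1)·f(k)/C(k) = -(k**2 + 3*k + 3)/(3*k**2 + 13*k + 17); s_k = R·t_k = (-2)**k*(k**2 + 3*k + 3).
Δs = (-2)**k*(-3*k**2 - 13*k - 17), as required.
Evaluate s at k=5 and k=0: -1376 and 3; difference -1379.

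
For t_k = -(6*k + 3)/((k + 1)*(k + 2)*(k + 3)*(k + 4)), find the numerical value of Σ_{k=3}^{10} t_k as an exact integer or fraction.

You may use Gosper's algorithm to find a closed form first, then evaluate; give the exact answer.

Compute t_(k+1)/t_k: get (k + 1)*(2*k + 3)/((k + 5)*(2*k + 1)).
A = k + 1, B = k + 5, C = k + 1/2.
Key eq: (k + 1)·f(k+1) = (k + 4)·f(k) + (k + 1/2).
From deg A=1, deg B=1, deg C=1: d=3.
Solving with deg f ≤ 3: f(k) = k*(k**2 + 6*k + 2)/18.
Then R = B(k−1)f/C = k*(k + 4)*(k**2 + 6*k + 2)/(9*(2*k + 1)), so s_k = R(k)·t_k = -k*(k**2 + 6*k + 2)/(3*(k + 1)*(k + 2)*(k + 3)).
s_(k+1) − s_k = 3*(-2*k - 1)/(k**4 + 10*k**3 + 35*k**2 + 50*k + 24) = t_k.
Telescoping: Σ = s_(11) − s_(3) = -33/104 − (-29/120) = -59/780.

Σ = -59/780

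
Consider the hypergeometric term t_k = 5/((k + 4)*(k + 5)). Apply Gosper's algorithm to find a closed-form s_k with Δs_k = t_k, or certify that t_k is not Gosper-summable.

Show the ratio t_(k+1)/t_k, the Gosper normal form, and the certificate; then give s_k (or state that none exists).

t_(k+1)/t_k = (k + 4)/(k + 6).
Factor: A=k + 4; B=k + 6; C=1.
Key eq: (k + 4)·f(k+1) = (k + 5)·f(k) + (1).
From deg A=1, deg B=1, deg C=0: d=1.
A polynomial solution: f(k) = k/4.
R(k) = B(k−1)·f(k)/C(k) = k*(k + 5)/4; s_k = R·t_k = 5*k/(4*(k + 4)).
s_(k+1) − s_k = 5/(k**2 + 9*k + 20) = t_k.

s_k = 5*k/(4*(k + 4))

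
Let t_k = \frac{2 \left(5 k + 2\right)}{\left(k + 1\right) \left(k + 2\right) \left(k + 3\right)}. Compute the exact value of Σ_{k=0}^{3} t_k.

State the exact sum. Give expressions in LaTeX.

Compute t_(k+1)/t_k: get (k + 1)*(5*k + 7)/((k + 4)*(5*k + 2)).
Gosper form: A/B · C(k+1)/C(k) with A=k + 1, B=k + 4, C=k + 2/5.
f must satisfy (k + 1)·f(k+1) − (k + 3)·f(k) = k + 2/5.
From deg A=1, deg B=1, deg C=1: d=2.
Match coefficients ⇒ f(k) = k*(7*k + 1)/20.
Get s_k = R·t_k = k*(7*k + 1)/(2*(k + 1)*(k + 2)) with R(k) = B(k−1)f(k)/C(k) = k*(k + 3)*(7*k + 1)/(4*(5*k + 2)).
s_(k+1) − s_k = 2*(5*k + 2)/(k**3 + 6*k**2 + 11*k + 6) = t_k.
Telescoping: Σ = s_(4) − s_(0) = 29/15 − (0) = 29/15.

Σ = 29/15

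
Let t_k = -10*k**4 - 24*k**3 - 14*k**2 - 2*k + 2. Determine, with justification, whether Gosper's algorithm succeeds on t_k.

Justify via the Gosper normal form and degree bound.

The ratio is (5*k**4 + 32*k**3 + 73*k**2 + 71*k + 24)/(5*k**4 + 12*k**3 + 7*k**2 + k - 1).
So A=1 and B=1, with C=k**4 + 12*k**3/5 + 7*k**2/5 + k/5 - 1/5.
Need (1)·f(k+1) − (1)·f(k) = k**4 + 12*k**3/5 + 7*k**2/5 + k/5 - 1/5.
Degrees (0,0,4) ⇒ d ≤ 5.
Solve for f: f(k) = k*(2*k**4 + k**3 - 4*k**2 - 1)/10 (degree 5 ≤ 5).
R(k) = B(k−1)·f(k)/C(k) = k*(2*k**4 + k**3 - 4*k**2 - 1)/(2*(5*k**4 + 12*k**3 + 7*k**2 + k - 1)); s_k = R·t_k = -2*k**5 - k**4 + 4*k**3 + k.
Verify: -10*k**4 - 24*k**3 - 14*k**2 - 2*k + 2 matches t_k.

Yes. s_k = -2*k**5 - k**4 + 4*k**3 + k.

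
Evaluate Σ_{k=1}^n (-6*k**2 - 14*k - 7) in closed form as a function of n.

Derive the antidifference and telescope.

Ratio r(k) = (6*k**2 + 26*k + 27)/(6*k**2 + 14*k + 7).
So A=1 and B=1, with C=k**2 + 7*k/3 + 7/6.
Set up (1)·f(k+1) − (1)·f(k) − (k**2 + 7*k/3 + 7/6) = 0.
d = 3 from the (0,0,2) case.
Solve for f: f(k) = k*(2*k**2 + 4*k + 1)/6 (degree 3 ≤ 3).
Then R = B(k−1)f/C = k*(2*k**2 + 4*k + 1)/(6*k**2 + 14*k + 7), so s_k = R(k)·t_k = k*(-2*k**2 - 4*k - 1).
Check: Δs_k = -6*k**2 - 14*k - 7. ✓
Telescope: S(n) = s_(n+1) − s_(1) = -2*n**3 - 10*n**2 - 15*n - 7 − (-7) = n*(-2*n**2 - 10*n - 15).

S(n) = n*(-2*n**2 - 10*n - 15)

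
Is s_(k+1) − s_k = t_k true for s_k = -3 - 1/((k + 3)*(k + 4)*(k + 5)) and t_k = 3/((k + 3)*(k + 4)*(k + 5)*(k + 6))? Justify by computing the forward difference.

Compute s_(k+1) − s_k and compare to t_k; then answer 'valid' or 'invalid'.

s_(k+1) = -3 - 1/((k + 4)*(k + 5)*(k + 6))
s_(k+1) − s_k = 3/((k + 3)*(k + 4)*(k + 5)*(k + 6))
(s_(k+1) − s_k) − t_k = 0

valid (s_(k+1) − s_k reduces to t_k)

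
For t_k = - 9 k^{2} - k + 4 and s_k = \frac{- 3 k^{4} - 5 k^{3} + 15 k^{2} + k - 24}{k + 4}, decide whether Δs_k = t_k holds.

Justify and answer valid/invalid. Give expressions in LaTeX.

s_(k+1) = (-3*k**4 - 17*k**3 - 18*k**2 + 4*k - 16)/(k + 5)
s_(k+1) − s_k = (-9*k**4 - 76*k**3 - 144*k**2 + 19*k + 56)/(k**2 + 9*k + 20)
(s_(k+1) − s_k) − t_k = (6*k**3 + 41*k**2 + 3*k - 24)/(k**2 + 9*k + 20)

Invalid: residual \frac{6 k^{3} + 41 k^{2} + 3 k - 24}{k^{2} + 9 k + 20} ≠ 0.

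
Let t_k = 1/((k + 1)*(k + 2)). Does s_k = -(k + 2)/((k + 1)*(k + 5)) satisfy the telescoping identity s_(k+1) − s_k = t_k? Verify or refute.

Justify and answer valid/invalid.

s_(k+1) = (-k - 3)/((k + 2)*(k + 6))
s_(k+1) − s_k = (k**2 + 5*k + 9)/(k**4 + 14*k**3 + 65*k**2 + 112*k + 60)
(s_(k+1) − s_k) − t_k = 3*(-2*k - 7)/(k**4 + 14*k**3 + 65*k**2 + 112*k + 60)

Invalid: residual 3*(-2*k - 7)/(k**4 + 14*k**3 + 65*k**2 + 112*k + 60) ≠ 0.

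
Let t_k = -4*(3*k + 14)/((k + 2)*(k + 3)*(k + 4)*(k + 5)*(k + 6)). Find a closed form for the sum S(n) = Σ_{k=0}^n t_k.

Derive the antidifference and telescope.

Step 1: r(k) = (k + 2)*(3*k + 17)/((k + 7)*(3*k + 14)).
Gosper form: A/B · C(k+1)/C(k) with A=k + 2, B=k + 7, C=k + 14/3.
Solve (k + 2)·f(k+1) − (k + 6)·f(k) = k + 14/3.
deg f ≤ 4 (via 1,1,1).
Solve for f: f(k) = k*(k + 4)*(k**2 + 10*k + 31)/90 (degree 4 ≤ 4).
So s_k = (B(k−1)f/C)·t_k = (k*(k + 4)*(k + 6)*(k**2 + 10*k + 31)/(30*(3*k + 14)))·t_k = 2*k*(-k**2 - 10*k - 31)/(15*(k**3 + 10*k**2 + 31*k + 30)).
Δs = 4*(-3*k - 14)/(k**5 + 20*k**4 + 155*k**3 + 580*k**2 + 1044*k + 720), as required.
Telescope: S(n) = s_(n+1) − s_(0) = 2*(-n**3 - 13*n**2 - 54*n - 42)/(15*(n**3 + 13*n**2 + 54*n + 72)) − (0) = 2*(-n**3 - 13*n**2 - 54*n - 42)/(15*(n**3 + 13*n**2 + 54*n + 72)).

S(n) = 2*(-n**3 - 13*n**2 - 54*n - 42)/(15*(n**3 + 13*n**2 + 54*n + 72))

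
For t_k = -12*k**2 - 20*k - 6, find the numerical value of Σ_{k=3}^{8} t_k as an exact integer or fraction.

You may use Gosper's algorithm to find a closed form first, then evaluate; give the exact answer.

Σ = -3084

Ratio r(k) = (6*k**2 + 22*k + 19)/(6*k**2 + 10*k + 3).
A = 1, B = 1, C = k**2 + 5*k/3 + 1/2.
f must satisfy (1)·f(k+1) − (1)·f(k) = k**2 + 5*k/3 + 1/2.
Bound: deg f ≤ 3.
Match coefficients ⇒ f(k) = k*(2*k**2 + 2*k - 1)/6.
R(k) = B(k−1)·f(k)/C(k) = k*(2*k**2 + 2*k - 1)/(6*k**2 + 10*k + 3); s_k = R·t_k = 2*k*(-2*k**2 - 2*k + 1).
Check: Δs_k = -12*k**2 - 20*k - 6. ✓
Telescoping: Σ = s_(9) − s_(3) = -3222 − (-138) = -3084.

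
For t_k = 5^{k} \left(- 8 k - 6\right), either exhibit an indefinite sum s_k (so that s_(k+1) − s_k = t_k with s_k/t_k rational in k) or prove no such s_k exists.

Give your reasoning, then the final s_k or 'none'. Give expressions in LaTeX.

Compute t_(k+1)/t_k: get 5*(4*k + 7)/(4*k + 3).
Gosper form: A/B · C(k+1)/C(k) with A=5, B=1, C=k + 3/4.
Set up (5)·f(k+1) − (1)·f(k) − (k + 3/4) = 0.
From deg A=0, deg B=0, deg C=1: d=1.
A polynomial solution: f(k) = (2*k - 1)/8.
Get s_k = R·t_k = 5**k*(1 - 2*k) with R(k) = B(k−1)f(k)/C(k) = (2*k - 1)/(2*(4*k + 3)).
Check: Δs_k = 5**k*(-8*k - 6). ✓

s_k = 5^{k} \left(1 - 2 k\right)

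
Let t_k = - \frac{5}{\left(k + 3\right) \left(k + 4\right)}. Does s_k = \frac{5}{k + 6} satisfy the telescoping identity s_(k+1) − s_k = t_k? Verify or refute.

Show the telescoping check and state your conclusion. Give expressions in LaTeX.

Invalid: residual \frac{30 \left(k + 5\right)}{k^{4} + 20 k^{3} + 145 k^{2} + 450 k + 504} ≠ 0.

s_(k+1) = 5/(k + 7)
s_(k+1) − s_k = -5/((k + 6)*(k + 7))
(s_(k+1) − s_k) − t_k = 30*(k + 5)/(k**4 + 20*k**3 + 145*k**2 + 450*k + 504)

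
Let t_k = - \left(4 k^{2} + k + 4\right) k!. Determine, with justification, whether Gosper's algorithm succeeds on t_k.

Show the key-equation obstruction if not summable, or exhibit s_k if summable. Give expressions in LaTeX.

The ratio is (k + 1)*(k + 4*(k + 1)**2 + 5)/(4*k**2 + k + 4).
Normal form (A,B,C) = (k + 1, 1, k**2 + k/4 + 1).
Key eq: (k + 1)·f(k+1) = (1)·f(k) + (k**2 + k/4 + 1).
Bound: deg f ≤ 1.
Solve for f: f(k) = (4*k - 3)/4 (degree 1 ≤ 1).
Certificate R = B(k−1)f/C = (4*k - 3)/(4*k**2 + k + 4) gives s_k = -(4*k - 3)*factorial(k).
Verify: -(4*k**2 + k + 4)*factorial(k) matches t_k.

Yes. s_k = - \left(4 k - 3\right) k!.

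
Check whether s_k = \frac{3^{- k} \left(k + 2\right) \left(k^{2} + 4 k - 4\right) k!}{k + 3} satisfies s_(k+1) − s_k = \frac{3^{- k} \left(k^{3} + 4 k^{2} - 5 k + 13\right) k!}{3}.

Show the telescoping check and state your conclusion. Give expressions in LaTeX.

Invalid: residual - \frac{3^{- k} \left(k^{4} + 7 k^{3} + 4 k^{2} - 14 k + 51\right) k!}{3 \left(k + 3\right) \left(k + 4\right)} ≠ 0.

s_(k+1) = (k + 3)*(k**2 + 6*k + 1)*factorial(k + 1)/(3*3**k*(k + 4))
s_(k+1) − s_k = (k**5 + 10*k**4 + 28*k**3 + 22*k**2 + 45*k + 105)*factorial(k)/(3*3**k*(k + 3)*(k + 4))
(s_(k+1) − s_k) − t_k = -(k**4 + 7*k**3 + 4*k**2 - 14*k + 51)*factorial(k)/(3*3**k*(k + 3)*(k + 4))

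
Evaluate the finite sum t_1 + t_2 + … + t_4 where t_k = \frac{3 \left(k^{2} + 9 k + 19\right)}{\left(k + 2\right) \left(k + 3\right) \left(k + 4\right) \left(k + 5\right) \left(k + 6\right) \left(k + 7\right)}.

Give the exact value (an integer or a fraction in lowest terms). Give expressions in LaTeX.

Σ = 4/495

r(k) = (k + 2)*(9*k + (k + 1)**2 + 28)/((k + 8)*(k**2 + 9*k + 19)) after simplifying.
Take A(k)=k + 2, B(k)=k + 8, C(k)=k**2 + 9*k + 19.
Set up (k + 2)·f(k+1) − (k + 7)·f(k) − (k**2 + 9*k + 19) = 0.
Bound: deg f ≤ 5.
A polynomial solution: f(k) = k*(k + 3)*(k + 5)*(k**2 + 12*k + 44)/144.
R(k) = B(k−1)·f(k)/C(k) = k*(k + 3)*(k + 5)*(k + 7)*(k**2 + 12*k + 44)/(144*(k**2 + 9*k + 19)); s_k = R·t_k = k*(k**2 + 12*k + 44)/(48*(k**3 + 12*k**2 + 44*k + 48)).
s_(k+1) − s_k = 3*(k**2 + 9*k + 19)/(k**6 + 27*k**5 + 295*k**4 + 1665*k**3 + 5104*k**2 + 8028*k + 5040) = t_k.
Telescoping: Σ = s_(5) − s_(1) = 215/11088 − (19/1680) = 4/495.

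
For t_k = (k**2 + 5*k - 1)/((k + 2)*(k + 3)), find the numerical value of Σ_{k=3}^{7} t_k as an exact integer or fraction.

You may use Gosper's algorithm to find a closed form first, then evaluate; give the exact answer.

Compute t_(k+1)/t_k: get (k + 2)*(5*k + (k + 1)**2 + 4)/((k + 4)*(k**2 + 5*k - 1)).
Gosper form: A/B · C(k+1)/C(k) with A=k + 2, B=k + 4, C=k**2 + 5*k - 1.
Need (k + 2)·f(k+1) − (k + 3)·f(k) = k**2 + 5*k - 1.
From deg A=1, deg B=1, deg C=2: d=2.
Solve for f: f(k) = k*(2*k - 3)/2 (degree 2 ≤ 2).
R(k) = B(k−1)·f(k)/C(k) = k*(k + 3)*(2*k - 3)/(2*(k**2 + 5*k - 1)); s_k = R·t_k = k*(2*k - 3)/(2*(k + 2)).
Verify: (k**2 + 5*k - 1)/(k**2 + 5*k + 6) matches t_k.
Evaluate s at k=8 and k=3: 26/5 and 9/10; difference 43/10.

Σ = 43/10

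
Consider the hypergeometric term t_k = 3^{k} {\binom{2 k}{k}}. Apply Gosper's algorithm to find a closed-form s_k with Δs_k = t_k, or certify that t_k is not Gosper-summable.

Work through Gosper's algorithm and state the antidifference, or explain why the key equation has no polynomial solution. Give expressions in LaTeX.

Step 1: r(k) = 6*(2*k + 1)/(k + 1).
So A=12*k + 6 and B=k + 1, with C=1.
Need (12*k + 6)·f(k+1) − (k)·f(k) = 1.
deg f ≤ -1 (via 1,1,0).
deg f ≤ -1 is impossible — no certificate.

not Gosper-summable; s_k does not exist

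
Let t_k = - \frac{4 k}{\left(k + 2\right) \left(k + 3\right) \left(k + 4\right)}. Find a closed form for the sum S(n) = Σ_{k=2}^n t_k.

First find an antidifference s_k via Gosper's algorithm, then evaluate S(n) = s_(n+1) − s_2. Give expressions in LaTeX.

The ratio is (k + 1)*(k + 2)/(k*(k + 5)).
Take A(k)=k + 2, B(k)=k + 5, C(k)=k.
Set up (k + 2)·f(k+1) − (k + 4)·f(k) − (k) = 0.
From deg A=1, deg B=1, deg C=1: d=2.
Solve for f: f(k) = k*(k - 1)/6 (degree 2 ≤ 2).
Then R = B(k−1)f/C = (k - 1)*(k + 4)/6, so s_k = R(k)·t_k = 2*k*(1 - k)/(3*(k + 2)*(k + 3)).
Check: Δs_k = -4*k/(k**3 + 9*k**2 + 26*k + 24). ✓
Σ_(k=2)^n t_k = s_(n+1) − s_(2) = (2*n*(-n - 1)/(3*(n**2 + 7*n + 12))) − (-1/15), i.e. (-3*n**2 - n + 4)/(5*(n**2 + 7*n + 12)).

S(n) = \frac{- 3 n^{2} - n + 4}{5 \left(n^{2} + 7 n + 12\right)}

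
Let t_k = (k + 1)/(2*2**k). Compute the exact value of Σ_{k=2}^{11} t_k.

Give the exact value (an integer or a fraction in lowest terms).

Ratio r(k) = (k + 2)/(2*(k + 1)).
A = 1/2, B = 1, C = k + 1.
Key eq: (1/2)·f(k+1) = (1)·f(k) + (k + 1).
From deg A=0, deg B=0, deg C=1: d=1.
Solving with deg f ≤ 1: f(k) = -2*(k + 2).
Get s_k = R·t_k = (-k - 2)/2**k with R(k) = B(k−1)f(k)/C(k) = -2*(k + 2)/(k + 1).
Δs = (k + 1)/(2*2**k), as required.
Σ_(k=2)^(11) t_k = s_(12) − s_(2) = -7/2048 − (-1) = 2041/2048.

Σ = 2041/2048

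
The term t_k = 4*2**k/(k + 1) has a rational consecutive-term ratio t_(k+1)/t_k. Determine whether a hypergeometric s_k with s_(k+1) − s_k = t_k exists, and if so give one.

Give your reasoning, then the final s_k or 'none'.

t_(k+1)/t_k = 2*(k + 1)/(k + 2).
So A=2*k + 2 and B=k + 2, with C=1.
f must satisfy (2*k + 2)·f(k+1) − (k + 1)·f(k) = 1.
From deg A=1, deg B=1, deg C=0: d=-1.
Bound -1 < 0, so the key equation has no polynomial solution.

no hypergeometric antidifference exists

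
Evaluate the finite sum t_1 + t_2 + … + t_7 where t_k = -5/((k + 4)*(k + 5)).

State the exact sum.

Σ = -7/12

t_(k+1)/t_k = (k + 4)/(k + 6).
Normal form (A,B,C) = (k + 4, k + 6, 1).
Need (k + 4)·f(k+1) − (k + 5)·f(k) = 1.
d = 1 from the (1,1,0) case.
Coefficient equations give f(k) = k/4.
R(k) = B(k−1)·f(k)/C(k) = k*(k + 5)/4; s_k = R·t_k = -5*k/(4*k + 16).
Δs = -5/(k**2 + 9*k + 20), as required.
Telescoping: Σ = s_(8) − s_(1) = -5/6 − (-1/4) = -7/12.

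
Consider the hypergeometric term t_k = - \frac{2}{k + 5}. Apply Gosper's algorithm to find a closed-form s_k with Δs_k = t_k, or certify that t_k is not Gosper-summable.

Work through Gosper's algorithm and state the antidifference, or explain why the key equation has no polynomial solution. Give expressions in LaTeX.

none — t_k is not Gosper-summable

Step 1: r(k) = (k + 5)/(k + 6).
Factor: A=k + 5; B=k + 6; C=1.
Need (k + 5)·f(k+1) − (k + 5)·f(k) = 1.
d = 0 from the (1,1,0) case.
Write f(k) = c0. Then LHS − RHS = -1, requiring -1 = 0: contradictory. No certificate.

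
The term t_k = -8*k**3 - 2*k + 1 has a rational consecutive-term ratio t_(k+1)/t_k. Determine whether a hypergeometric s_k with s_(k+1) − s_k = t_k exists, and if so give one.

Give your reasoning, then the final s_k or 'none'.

s_k = k*(-2*k**3 + 4*k**2 - 3*k + 2)

Step 1: r(k) = (2*k + 8*(k + 1)**3 + 1)/(8*k**3 + 2*k - 1).
Normal form (A,B,C) = (1, 1, k**3 + k/4 - 1/8).
f must satisfy (1)·f(k+1) − (1)·f(k) = k**3 + k/4 - 1/8.
d = 4 from the (0,0,3) case.
Match coefficients ⇒ f(k) = k*(2*k**3 - 4*k**2 + 3*k - 2)/8.
So s_k = (B(k−1)f/C)·t_k = (k*(2*k**3 - 4*k**2 + 3*k - 2)/(8*k**3 + 2*k - 1))·t_k = k*(-2*k**3 + 4*k**2 - 3*k + 2).
Check: Δs_k = -8*k**3 - 2*k + 1. ✓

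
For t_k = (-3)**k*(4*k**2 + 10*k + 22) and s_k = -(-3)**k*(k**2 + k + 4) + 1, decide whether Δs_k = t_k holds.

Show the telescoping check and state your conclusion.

Valid: the claim telescopes to t_k.

s_(k+1) = 3*(-3)**k*(k + (k + 1)**2 + 5) + 1
s_(k+1) − s_k = (-3)**k*(4*k**2 + 10*k + 22)
(s_(k+1) − s_k) − t_k = 0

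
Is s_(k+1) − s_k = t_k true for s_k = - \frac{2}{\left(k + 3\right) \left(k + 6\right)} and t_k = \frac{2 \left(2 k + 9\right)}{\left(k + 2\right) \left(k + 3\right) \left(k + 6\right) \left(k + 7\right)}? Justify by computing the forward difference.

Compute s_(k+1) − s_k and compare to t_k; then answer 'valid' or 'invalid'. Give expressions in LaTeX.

s_(k+1) = -2/((k + 4)*(k + 7))
s_(k+1) − s_k = 4*(k + 5)/(k**4 + 20*k**3 + 145*k**2 + 450*k + 504)
(s_(k+1) − s_k) − t_k = 2*(-3*k - 16)/(k**5 + 22*k**4 + 185*k**3 + 740*k**2 + 1404*k + 1008)

Invalid: residual \frac{2 \left(- 3 k - 16\right)}{k^{5} + 22 k^{4} + 185 k^{3} + 740 k^{2} + 1404 k + 1008} ≠ 0.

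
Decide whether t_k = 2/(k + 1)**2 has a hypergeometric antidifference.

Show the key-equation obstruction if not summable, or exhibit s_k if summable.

No — t_k has no hypergeometric antidifference.

r(k) = (k + 1)**2/(k + 2)**2 after simplifying.
Take A(k)=k**2 + 2*k + 1, B(k)=k**2 + 4*k + 4, C(k)=1.
Solve (k**2 + 2*k + 1)·f(k+1) − (k**2 + 2*k + 1)·f(k) = 1.
Degrees (2,2,0) ⇒ d ≤ 0.
Generic f = c0 gives residual -1; -1 = 0 cannot hold, so t_k is not Gosper-summable.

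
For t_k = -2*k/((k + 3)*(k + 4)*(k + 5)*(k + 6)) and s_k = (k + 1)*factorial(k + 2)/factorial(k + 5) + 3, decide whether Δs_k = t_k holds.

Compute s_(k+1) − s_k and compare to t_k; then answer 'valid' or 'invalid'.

s_(k+1) = (k + 2)*factorial(k + 3)/factorial(k + 6) + 3
s_(k+1) − s_k = -2*k/((k + 3)*(k + 4)*(k + 5)*(k + 6))
(s_(k+1) − s_k) − t_k = 0

Valid — Δs_k = t_k.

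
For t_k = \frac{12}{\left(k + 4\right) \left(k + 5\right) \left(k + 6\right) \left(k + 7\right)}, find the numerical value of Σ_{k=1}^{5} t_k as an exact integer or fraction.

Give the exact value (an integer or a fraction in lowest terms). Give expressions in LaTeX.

r(k) = (k + 4)/(k + 8) after simplifying.
Normal form (A,B,C) = (k + 4, k + 8, 1).
f must satisfy (k + 4)·f(k+1) − (k + 7)·f(k) = 1.
From deg A=1, deg B=1, deg C=0: d=3.
Solving with deg f ≤ 3: f(k) = k*(k**2 + 15*k + 74)/360.
R(k) = B(k−1)·f(k)/C(k) = k*(k + 7)*(k**2 + 15*k + 74)/360; s_k = R·t_k = k*(k**2 + 15*k + 74)/(30*(k + 4)*(k + 5)*(k + 6)).
s_(k+1) − s_k = 12/(k**4 + 22*k**3 + 179*k**2 + 638*k + 840) = t_k.
Σ_(k=1)^(5) t_k = s_(6) − s_(1) = 1/33 − (1/70) = 37/2310.

Σ = 37/2310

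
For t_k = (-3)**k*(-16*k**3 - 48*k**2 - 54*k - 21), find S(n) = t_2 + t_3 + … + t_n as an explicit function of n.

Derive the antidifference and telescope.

S(n) = -12*(-3)**n*n**3 - 45*(-3)**n*n**2 - 54*(-3)**n*n - 21*(-3)**n - 396

t_(k+1)/t_k = 3*(-16*k**3 - 96*k**2 - 198*k - 139)/(16*k**3 + 48*k**2 + 54*k + 21).
So A=-3 and B=1, with C=k**3 + 3*k**2 + 27*k/8 + 21/16.
Key eq: (-3)·f(k+1) = (1)·f(k) + (k**3 + 3*k**2 + 27*k/8 + 21/16).
From deg A=0, deg B=0, deg C=3: d=3.
Match coefficients ⇒ f(k) = -k**2*(4*k + 3)/16.
So s_k = (B(k−1)f/C)·t_k = (-k**2*(4*k + 3)/(16*k**3 + 48*k**2 + 54*k + 21))·t_k = (-3)**k*k**2*(4*k + 3).
Δs = (-3)**k*(-16*k**3 - 48*k**2 - 54*k - 21), as required.
s_(n+1) = (-3)**(n + 1)*(4*n**3 + 15*n**2 + 18*n + 7) and s_(2) = 396, so S(n) = -12*(-3)**n*n**3 - 45*(-3)**n*n**2 - 54*(-3)**n*n - 21*(-3)**n - 396.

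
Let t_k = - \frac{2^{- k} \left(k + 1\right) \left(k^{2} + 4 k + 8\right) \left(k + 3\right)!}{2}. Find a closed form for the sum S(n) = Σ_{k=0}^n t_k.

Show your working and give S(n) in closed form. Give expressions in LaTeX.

S(n) = - 2^{- n - 1} \left(n + 1\right) \left(n + 2\right) \left(n + 4\right)!

t_(k+1)/t_k = (k + 2)*(k + 4)*(4*k + (k + 1)**2 + 12)/(2*(k + 1)*(k**2 + 4*k + 8)).
Factor: A=k/2 + 2; B=1; C=k**3 + 5*k**2 + 12*k + 8.
Need (k/2 + 2)·f(k+1) − (1)·f(k) = k**3 + 5*k**2 + 12*k + 8.
deg f ≤ 2 (via 1,0,3).
Solve for f: f(k) = 2*k*(k + 1) (degree 2 ≤ 2).
Get s_k = R·t_k = -k*(k + 1)*factorial(k + 3)/2**k with R(k) = B(k−1)f(k)/C(k) = 2*k/(k**2 + 4*k + 8).
s_(k+1) − s_k = -(k + 1)*(k**2 + 4*k + 8)*factorial(k + 3)/(2*2**k) = t_k.
s_(n+1) = -2**(-n - 1)*(n + 1)*(n + 2)*factorial(n + 4) and s_(0) = 0, so S(n) = -2**(-n - 1)*(n + 1)*(n + 2)*factorial(n + 4).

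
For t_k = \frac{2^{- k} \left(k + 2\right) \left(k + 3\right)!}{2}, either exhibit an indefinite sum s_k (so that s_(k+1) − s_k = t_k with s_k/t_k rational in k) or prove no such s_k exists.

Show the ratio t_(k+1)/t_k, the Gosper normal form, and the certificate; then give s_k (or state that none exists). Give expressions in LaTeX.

s_k = 2^{- k} \left(k + 3\right)!

The ratio is (k + 3)*(k + 4)/(2*(k + 2)).
A = k/2 + 2, B = 1, C = k + 2.
f must satisfy (k/2 + 2)·f(k+1) − (1)·f(k) = k + 2.
Bound: deg f ≤ 0.
Solving with deg f ≤ 0: f(k) = 2.
Certificate R = B(k−1)f/C = 2/(k + 2) gives s_k = factorial(k + 3)/2**k.
Δs = (k + 2)*factorial(k + 3)/(2*2**k), as required.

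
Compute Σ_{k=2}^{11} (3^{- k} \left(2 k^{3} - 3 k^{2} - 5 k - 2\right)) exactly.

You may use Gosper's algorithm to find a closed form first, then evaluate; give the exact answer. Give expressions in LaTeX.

Σ = 293530/177147

Compute t_(k+1)/t_k: get (2*k**3 + 3*k**2 - 5*k - 8)/(3*(2*k**3 - 3*k**2 - 5*k - 2)).
So A=1/3 and B=1, with C=k**3 - 3*k**2/2 - 5*k/2 - 1.
Set up (1/3)·f(k+1) − (1)·f(k) − (k**3 - 3*k**2/2 - 5*k/2 - 1) = 0.
Bound: deg f ≤ 3.
Solving with deg f ≤ 3: f(k) = -3*(k**3 - k - 1)/2.
Get s_k = R·t_k = 3**(1 - k)*(-k**3 + k + 1) with R(k) = B(k−1)f(k)/C(k) = -3*(k**3 - k - 1)/(2*k**3 - 3*k**2 - 5*k - 2).
Check: Δs_k = (3*k**3 - 2*k - (k + 1)**3 - 1)/3**k. ✓
Σ_(k=2)^(11) t_k = s_(12) − s_(2) = -1715/177147 − (-5/3) = 293530/177147.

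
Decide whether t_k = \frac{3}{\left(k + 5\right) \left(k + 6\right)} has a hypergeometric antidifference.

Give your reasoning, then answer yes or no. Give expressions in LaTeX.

r(k) = (k + 5)/(k + 7) after simplifying.
Factor: A=k + 5; B=k + 7; C=1.
f must satisfy (k + 5)·f(k+1) − (k + 6)·f(k) = 1.
From deg A=1, deg B=1, deg C=0: d=1.
Solve for f: f(k) = k/5 (degree 1 ≤ 1).
Get s_k = R·t_k = 3*k/(5*(k + 5)) with R(k) = B(k−1)f(k)/C(k) = k*(k + 6)/5.
Check: Δs_k = 3/(k**2 + 11*k + 30). ✓

Yes. s_k = \frac{3 k}{5 \left(k + 5\right)}.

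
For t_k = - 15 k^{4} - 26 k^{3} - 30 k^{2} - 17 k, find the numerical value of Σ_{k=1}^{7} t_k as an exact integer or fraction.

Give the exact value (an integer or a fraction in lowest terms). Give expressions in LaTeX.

Σ = -95200

t_(k+1)/t_k = (15*k**4 + 86*k**3 + 198*k**2 + 215*k + 88)/(k*(15*k**3 + 26*k**2 + 30*k + 17)).
Factor: A=1; B=1; C=k**4 + 26*k**3/15 + 2*k**2 + 17*k/15.
Solve (1)·f(k+1) − (1)·f(k) = k**4 + 26*k**3/15 + 2*k**2 + 17*k/15.
d = 5 from the (0,0,4) case.
Match coefficients ⇒ f(k) = k*(k - 1)*(3*k**3 + 2*k**2 + 4*k + 4)/15.
Get s_k = R·t_k = k*(-3*k**4 + k**3 - 2*k**2 + 4) with R(k) = B(k−1)f(k)/C(k) = (k - 1)*(3*k**3 + 2*k**2 + 4*k + 4)/(15*k**3 + 26*k**2 + 30*k + 17).
s_(k+1) − s_k = k*(-15*k**3 - 26*k**2 - 30*k - 17) = t_k.
Evaluate s at k=8 and k=1: -95200 and 0; difference -95200.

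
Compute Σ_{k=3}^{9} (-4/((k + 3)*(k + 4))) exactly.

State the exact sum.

r(k) = (k + 3)/(k + 5) after simplifying.
Gosper form: A/B · C(k+1)/C(k) with A=k + 3, B=k + 5, C=1.
Solve (k + 3)·f(k+1) − (k + 4)·f(k) = 1.
d = 1 from the (1,1,0) case.
Solve for f: f(k) = k/3 (degree 1 ≤ 1).
Certificate R = B(k−1)f/C = k*(k + 4)/3 gives s_k = -4*k/(3*k + 9).
Verify: -4/(k**2 + 7*k + 12) matches t_k.
Sum = s_(10) − s_(3); s_(10) = -40/39, s_(3) = -2/3 ⇒ -14/39.

Σ = -14/39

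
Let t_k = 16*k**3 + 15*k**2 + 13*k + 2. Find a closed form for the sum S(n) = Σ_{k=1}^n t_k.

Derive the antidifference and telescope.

S(n) = n*(4*n**3 + 13*n**2 + 18*n + 11)

The ratio is (16*k**3 + 63*k**2 + 91*k + 46)/(16*k**3 + 15*k**2 + 13*k + 2).
Take A(k)=1, B(k)=1, C(k)=k**3 + 15*k**2/16 + 13*k/16 + 1/8.
Key eq: (1)·f(k+1) = (1)·f(k) + (k**3 + 15*k**2/16 + 13*k/16 + 1/8).
Degrees (0,0,3) ⇒ d ≤ 4.
Solving with deg f ≤ 4: f(k) = k*(4*k**3 - 3*k**2 + 3*k - 2)/16.
R(k) = B(k−1)·f(k)/C(k) = k*(4*k**3 - 3*k**2 + 3*k - 2)/(16*k**3 + 15*k**2 + 13*k + 2); s_k = R·t_k = k*(4*k**3 - 3*k**2 + 3*k - 2).
Check: Δs_k = 16*k**3 + 15*k**2 + 13*k + 2. ✓
Evaluate: s_(n+1) = 4*n**4 + 13*n**3 + 18*n**2 + 11*n + 2; subtract s_(1) = 2 ⇒ S(n) = n*(4*n**3 + 13*n**2 + 18*n + 11).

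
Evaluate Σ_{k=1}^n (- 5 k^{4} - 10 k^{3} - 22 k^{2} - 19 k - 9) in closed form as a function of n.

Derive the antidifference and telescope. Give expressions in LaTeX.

S(n) = n \left(- n^{4} - 5 n^{3} - 14 n^{2} - 23 n - 22\right)

Step 1: r(k) = (5*k**4 + 30*k**3 + 82*k**2 + 113*k + 65)/(5*k**4 + 10*k**3 + 22*k**2 + 19*k + 9).
A = 1, B = 1, C = k**4 + 2*k**3 + 22*k**2/5 + 19*k/5 + 9/5.
f must satisfy (1)·f(k+1) − (1)·f(k) = k**4 + 2*k**3 + 22*k**2/5 + 19*k/5 + 9/5.
From deg A=0, deg B=0, deg C=4: d=5.
Match coefficients ⇒ f(k) = k*(k**4 + 4*k**2 + k + 3)/5.
So s_k = (B(k−1)f/C)·t_k = (k*(k**4 + 4*k**2 + k + 3)/(5*k**4 + 10*k**3 + 22*k**2 + 19*k + 9))·t_k = k*(-k**4 - 4*k**2 - k - 3).
Δs = -5*k**4 - 10*k**3 - 22*k**2 - 19*k - 9, as required.
Evaluate: s_(n+1) = -n**5 - 5*n**4 - 14*n**3 - 23*n**2 - 22*n - 9; subtract s_(1) = -9 ⇒ S(n) = n*(-n**4 - 5*n**3 - 14*n**2 - 23*n - 22).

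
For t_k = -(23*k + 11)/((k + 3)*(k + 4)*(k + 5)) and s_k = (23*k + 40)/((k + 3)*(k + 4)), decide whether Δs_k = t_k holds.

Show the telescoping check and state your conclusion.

s_(k+1) = (23*k + 63)/((k + 4)*(k + 5))
s_(k+1) − s_k = (-23*k - 11)/(k**3 + 12*k**2 + 47*k + 60)
(s_(k+1) − s_k) − t_k = 0

valid (s_(k+1) − s_k reduces to t_k)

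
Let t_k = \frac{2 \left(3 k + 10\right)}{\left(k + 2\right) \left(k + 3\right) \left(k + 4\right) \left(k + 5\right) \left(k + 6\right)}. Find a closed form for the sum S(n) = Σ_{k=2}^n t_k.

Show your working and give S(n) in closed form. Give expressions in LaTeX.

S(n) = \frac{n^{3} + 14 n^{2} + 63 n - 78}{84 \left(n^{3} + 14 n^{2} + 63 n + 90\right)}

r(k) = (k + 2)*(3*k + 13)/((k + 7)*(3*k + 10)) after simplifying.
So A=k + 2 and B=k + 7, with C=k + 10/3.
Set up (k + 2)·f(k+1) − (k + 6)·f(k) − (k + 10/3) = 0.
d = 4 from the (1,1,1) case.
Match coefficients ⇒ f(k) = k*(k + 3)*(k**2 + 11*k + 38)/120.
Then R = B(k−1)f/C = k*(k + 3)*(k + 6)*(k**2 + 11*k + 38)/(40*(3*k + 10)), so s_k = R(k)·t_k = k*(k**2 + 11*k + 38)/(20*(k**3 + 11*k**2 + 38*k + 40)).
s_(k+1) − s_k = 2*(3*k + 10)/(k**5 + 20*k**4 + 155*k**3 + 580*k**2 + 1044*k + 720) = t_k.
Evaluate: s_(n+1) = (n**3 + 14*n**2 + 63*n + 50)/(20*(n**3 + 14*n**2 + 63*n + 90)); subtract s_(2) = 4/105 ⇒ S(n) = (n**3 + 14*n**2 + 63*n - 78)/(84*(n**3 + 14*n**2 + 63*n + 90)).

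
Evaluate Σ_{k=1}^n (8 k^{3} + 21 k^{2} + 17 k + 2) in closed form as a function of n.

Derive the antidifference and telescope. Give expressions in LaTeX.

S(n) = n \left(2 n^{3} + 11 n^{2} + 21 n + 14\right)

The ratio is (8*k**3 + 45*k**2 + 83*k + 48)/(8*k**3 + 21*k**2 + 17*k + 2).
Factor: A=1; B=1; C=k**3 + 21*k**2/8 + 17*k/8 + 1/4.
Key eq: (1)·f(k+1) = (1)·f(k) + (k**3 + 21*k**2/8 + 17*k/8 + 1/4).
From deg A=0, deg B=0, deg C=3: d=4.
Solving with deg f ≤ 4: f(k) = k*(2*k**3 + 3*k**2 - 3)/8.
R(k) = B(k−1)·f(k)/C(k) = k*(2*k**3 + 3*k**2 - 3)/(8*k**3 + 21*k**2 + 17*k + 2); s_k = R·t_k = k*(2*k**3 + 3*k**2 - 3).
s_(k+1) − s_k = 8*k**3 + 21*k**2 + 17*k + 2 = t_k.
Σ_(k=1)^n t_k = s_(n+1) − s_(1) = (2*n**4 + 11*n**3 + 21*n**2 + 14*n + 2) − (2), i.e. n*(2*n**3 + 11*n**2 + 21*n + 14).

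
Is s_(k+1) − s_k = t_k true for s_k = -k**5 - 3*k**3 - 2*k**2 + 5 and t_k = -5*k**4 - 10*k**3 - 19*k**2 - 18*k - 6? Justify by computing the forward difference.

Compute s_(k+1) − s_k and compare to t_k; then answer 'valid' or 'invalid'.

s_(k+1) = -(k + 1)**5 - 3*(k + 1)**3 - 2*(k + 1)**2 + 5
s_(k+1) − s_k = -5*k**4 - 10*k**3 - 19*k**2 - 18*k - 6
(s_(k+1) − s_k) − t_k = 0

Valid: the claim telescopes to t_k.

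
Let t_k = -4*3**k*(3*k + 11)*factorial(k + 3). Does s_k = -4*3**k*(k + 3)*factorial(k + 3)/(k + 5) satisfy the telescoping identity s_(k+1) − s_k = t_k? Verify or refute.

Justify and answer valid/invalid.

Invalid: residual 8*3**k*(3*k**2 + 26*k + 54)*factorial(k + 3)/((k + 5)*(k + 6)) ≠ 0.

s_(k+1) = -12*3**k*(k + 4)*factorial(k + 4)/(k + 6)
s_(k+1) − s_k = -4*3**k*(3*k**3 + 38*k**2 + 159*k + 222)*factorial(k + 3)/((k + 5)*(k + 6))
(s_(k+1) − s_k) − t_k = 8*3**k*(3*k**2 + 26*k + 54)*factorial(k + 3)/((k + 5)*(k + 6))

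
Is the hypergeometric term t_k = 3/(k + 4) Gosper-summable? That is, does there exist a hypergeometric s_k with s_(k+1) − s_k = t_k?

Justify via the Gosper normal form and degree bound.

No — the linear system for f has no solution.

The ratio is (k + 4)/(k + 5).
So A=k + 4 and B=k + 5, with C=1.
f must satisfy (k + 4)·f(k+1) − (k + 4)·f(k) = 1.
Bound: deg f ≤ 0.
Put f(k) = c0: A·f(k+1) − B(k−1)·f(k) − C = -1; need -1 = 0 — inconsistent ⇒ no f, not summable.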